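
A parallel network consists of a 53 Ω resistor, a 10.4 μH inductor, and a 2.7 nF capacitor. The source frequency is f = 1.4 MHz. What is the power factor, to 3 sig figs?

ω = 2πf = 8.796e+06 rad/s
X_L = ωL = 91.5 Ω
X_C = 1/(ωC) = 42.1 Ω
Parallel: admittances add. Y = 1/R + 1/(jωL) + jωC
Y = (0.0189 + j0.0128) S
|Y| = 0.0228 S → |Z| = 1/|Y| = 43.8 Ω, ∠Z = −∠Y = -34.2°
cos φ = cos(-34.2°) = 0.827

0.827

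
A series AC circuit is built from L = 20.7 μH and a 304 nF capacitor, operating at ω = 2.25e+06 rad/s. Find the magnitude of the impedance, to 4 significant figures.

45.11 Ω

X_L = ωL = 46.57 Ω
X_C = 1/(ωC) = 1.462 Ω
Net reactance X = X_L − X_C = 45.11 Ω
Z = j45.11 Ω
|Z| = √(0² + 45.11²) = 45.11 Ω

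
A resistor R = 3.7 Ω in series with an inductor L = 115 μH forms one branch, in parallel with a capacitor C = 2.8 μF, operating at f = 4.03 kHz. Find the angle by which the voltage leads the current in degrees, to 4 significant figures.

ω = 2πf = 25320 rad/s
X_L = ωL = 2.912 Ω
X_C = 1/(ωC) = 14.10 Ω
Branch 1 (R+jX_L): Z₁ = 3.700 + j2.912 Ω, |Z₁| = 4.708 Ω
Branch 2 (−jX_C): Z₂ = −j14.10 Ω
Parallel: Z = Z₁Z₂/(Z₁+Z₂), |Z| = 5.634 Ω, ∠Z = 19.91°

19.91°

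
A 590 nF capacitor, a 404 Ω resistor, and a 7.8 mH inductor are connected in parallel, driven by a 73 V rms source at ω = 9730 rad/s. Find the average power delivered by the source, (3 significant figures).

X_L = ωL = 75.9 Ω
X_C = 1/(ωC) = 174 Ω
Parallel: admittances add. Y = 1/R + 1/(jωL) + jωC
Y = (0.00248 − j0.00744) S
|Y| = 0.00784 S → |Z| = 1/|Y| = 128 Ω, ∠Z = −∠Y = 71.6°
I = V/|Z| = 572 mA
P = VI cos φ = 73 × 0.572 × cos(71.6°) = 13.2 W

13.2 W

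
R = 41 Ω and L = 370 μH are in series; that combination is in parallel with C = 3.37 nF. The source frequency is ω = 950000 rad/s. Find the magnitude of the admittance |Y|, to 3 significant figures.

X_L = ωL = 352 Ω
X_C = 1/(ωC) = 312 Ω
Branch 1 (R+jX_L): Z₁ = 41.0 + j352 Ω, |Z₁| = 354 Ω
Branch 2 (−jX_C): Z₂ = −j312 Ω
Parallel: Z = Z₁Z₂/(Z₁+Z₂), |Z| = 1950 Ω, ∠Z = -50.3°
|Y| = 1/|Z| = 513 μS

513 μS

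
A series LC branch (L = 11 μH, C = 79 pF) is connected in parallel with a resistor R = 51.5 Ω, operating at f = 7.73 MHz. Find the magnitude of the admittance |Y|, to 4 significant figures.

19.76 mS

ω = 2πf = 4.857e+07 rad/s
X_L = ωL = 534.3 Ω
X_C = 1/(ωC) = 260.6 Ω
Branch 1: Z₁ = R = 51.50 Ω
Branch 2 (series LC): Z₂ = j(X_L − X_C) = j273.6 Ω
Parallel: Z = Z₁Z₂/(Z₁+Z₂), |Z| = 50.61 Ω, ∠Z = 10.66°
|Y| = 1/|Z| = 19.76 mS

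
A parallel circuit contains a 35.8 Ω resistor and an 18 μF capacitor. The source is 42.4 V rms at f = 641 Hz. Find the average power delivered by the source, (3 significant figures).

ω = 2πf = 4028 rad/s
X_C = 1/(ωC) = 13.8 Ω
Parallel: admittances add. Y = 1/R + jωC
Y = (0.0279 + j0.0725) S
|Y| = 0.0777 S → |Z| = 1/|Y| = 12.9 Ω, ∠Z = −∠Y = -68.9°
I = V/|Z| = 3.29 A
P = VI cos φ = 42.4 × 3.29 × cos(-68.9°) = 50.2 W

50.2 W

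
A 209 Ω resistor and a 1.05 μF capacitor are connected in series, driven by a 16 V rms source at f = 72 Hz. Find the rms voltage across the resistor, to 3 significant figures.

ω = 2πf = 452.4 rad/s
X_C = 1/(ωC) = 2110 Ω
Z = 209 − j2110 Ω
|Z| = √(209² + 2110²) = 2120 Ω
I = V/|Z| = 7.56 mA
V_R = I·|Z_R| = 0.00756 × 209 = 1.58 V

1.58 V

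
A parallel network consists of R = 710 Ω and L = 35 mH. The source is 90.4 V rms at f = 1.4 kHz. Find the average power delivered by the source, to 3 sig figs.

ω = 2πf = 8796 rad/s
X_L = ωL = 308 Ω
Parallel: admittances add. Y = 1/R + 1/(jωL)
Y = (0.00141 − j0.00325) S
|Y| = 0.00354 S → |Z| = 1/|Y| = 282 Ω, ∠Z = −∠Y = 66.6°
I = V/|Z| = 320 mA
P = VI cos φ = 90.4 × 0.320 × cos(66.6°) = 11.5 W

11.5 W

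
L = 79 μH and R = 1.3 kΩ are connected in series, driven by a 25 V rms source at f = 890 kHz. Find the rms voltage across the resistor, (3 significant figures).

23.7 V

ω = 2πf = 5.592e+06 rad/s
X_L = ωL = 442 Ω
Z = 1300 + j442 Ω
|Z| = √(1300² + 442²) = 1370 Ω
I = V/|Z| = 18.2 mA
V_R = I·|Z_R| = 0.0182 × 1300 = 23.7 V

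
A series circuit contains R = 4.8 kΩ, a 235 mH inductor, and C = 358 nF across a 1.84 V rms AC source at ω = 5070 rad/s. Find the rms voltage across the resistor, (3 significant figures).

X_L = ωL = 1190 Ω
X_C = 1/(ωC) = 551 Ω
Net reactance X = X_L − X_C = 641 Ω
Z = 4800 + j641 Ω
|Z| = √(4800² + 641²) = 4840 Ω
I = V/|Z| = 380 μA
V_R = I·|Z_R| = 0.000380 × 4800 = 1.82 V

1.82 V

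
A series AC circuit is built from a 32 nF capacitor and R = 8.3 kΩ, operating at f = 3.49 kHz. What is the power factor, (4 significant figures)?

ω = 2πf = 21930 rad/s
X_C = 1/(ωC) = 1425 Ω
Z = 8300 − j1425 Ω
|Z| = √(8300² + 1425²) = 8421 Ω
∠Z = arctan(-1425/8300) = -9.743°
cos φ = cos(-9.743°) = 0.9856

0.9856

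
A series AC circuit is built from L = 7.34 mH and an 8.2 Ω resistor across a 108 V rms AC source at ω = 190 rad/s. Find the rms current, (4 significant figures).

X_L = ωL = 1.395 Ω
Z = 8.200 + j1.395 Ω
|Z| = √(8.200² + 1.395²) = 8.318 Ω
I = V/|Z| = 108/8.318 = 12.98 A

12.98 A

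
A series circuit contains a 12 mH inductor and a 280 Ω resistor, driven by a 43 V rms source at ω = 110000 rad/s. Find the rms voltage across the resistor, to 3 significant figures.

X_L = ωL = 1320 Ω
Z = 280 + j1320 Ω
|Z| = √(280² + 1320²) = 1350 Ω
I = V/|Z| = 31.9 mA
V_R = I·|Z_R| = 0.0319 × 280 = 8.92 V

8.92 V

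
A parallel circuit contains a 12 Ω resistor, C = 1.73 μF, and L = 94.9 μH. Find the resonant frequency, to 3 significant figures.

ω₀ = 1/√(LC) = 1/√(9.49e-05 × 1.73e-06) = 78040 rad/s
f₀ = ω₀/(2π) = 12.4 kHz

12.4 kHz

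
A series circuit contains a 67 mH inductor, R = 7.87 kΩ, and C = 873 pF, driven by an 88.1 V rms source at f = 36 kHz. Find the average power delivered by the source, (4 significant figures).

373.0 mW

ω = 2πf = 226200 rad/s
X_L = ωL = 15160 Ω
X_C = 1/(ωC) = 5064 Ω
Net reactance X = X_L − X_C = 10090 Ω
Z = 7870 + j10090 Ω
|Z| = √(7870² + 10090²) = 12800 Ω
∠Z = arctan(10090/7870) = 52.05°
I = V/|Z| = 6.884 mA
P = VI cos φ = 88.1 × 0.006884 × cos(52.05°) = 373.0 mW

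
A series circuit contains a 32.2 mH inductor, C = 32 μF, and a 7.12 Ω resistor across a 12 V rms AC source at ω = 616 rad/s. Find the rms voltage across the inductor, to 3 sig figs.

7.51 V

X_L = ωL = 19.8 Ω
X_C = 1/(ωC) = 50.7 Ω
Net reactance X = X_L − X_C = -30.9 Ω
Z = 7.12 − j30.9 Ω
|Z| = √(7.12² + 30.9²) = 31.7 Ω
I = V/|Z| = 378 mA
V_L = I·|Z_L| = 0.378 × 19.8 = 7.51 V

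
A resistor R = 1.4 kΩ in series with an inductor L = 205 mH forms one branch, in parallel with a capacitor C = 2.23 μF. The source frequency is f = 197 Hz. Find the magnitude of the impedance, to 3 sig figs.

ω = 2πf = 1238 rad/s
X_L = ωL = 254 Ω
X_C = 1/(ωC) = 362 Ω
Branch 1 (R+jX_L): Z₁ = 1400 + j254 Ω, |Z₁| = 1420 Ω
Branch 2 (−jX_C): Z₂ = −j362 Ω
Parallel: Z = Z₁Z₂/(Z₁+Z₂), |Z| = 367 Ω, ∠Z = -75.3°

367 Ω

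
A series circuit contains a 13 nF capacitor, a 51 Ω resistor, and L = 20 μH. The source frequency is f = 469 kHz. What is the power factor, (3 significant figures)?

ω = 2πf = 2.947e+06 rad/s
X_L = ωL = 58.9 Ω
X_C = 1/(ωC) = 26.1 Ω
Net reactance X = X_L − X_C = 32.8 Ω
Z = 51.0 + j32.8 Ω
|Z| = √(51.0² + 32.8²) = 60.7 Ω
∠Z = arctan(32.8/51.0) = 32.8°
cos φ = cos(32.8°) = 0.841

0.841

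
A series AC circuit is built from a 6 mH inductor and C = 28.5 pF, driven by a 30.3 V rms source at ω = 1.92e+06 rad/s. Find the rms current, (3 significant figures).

X_L = ωL = 11500 Ω
X_C = 1/(ωC) = 18300 Ω
Net reactance X = X_L − X_C = -6750 Ω
Z = − j6750 Ω
|Z| = √(0² + 6750²) = 6750 Ω
I = V/|Z| = 30.3/6750 = 4.49 mA

4.49 mA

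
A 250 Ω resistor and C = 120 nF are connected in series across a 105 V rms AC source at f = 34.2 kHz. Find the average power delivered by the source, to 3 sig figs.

43.1 W

ω = 2πf = 214900 rad/s
X_C = 1/(ωC) = 38.8 Ω
Z = 250 − j38.8 Ω
|Z| = √(250² + 38.8²) = 253 Ω
∠Z = arctan(-38.8/250) = -8.82°
I = V/|Z| = 415 mA
P = VI cos φ = 105 × 0.415 × cos(-8.82°) = 43.1 W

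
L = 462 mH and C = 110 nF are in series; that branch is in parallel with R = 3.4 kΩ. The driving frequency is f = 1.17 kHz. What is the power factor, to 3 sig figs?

0.536

ω = 2πf = 7351 rad/s
X_L = ωL = 3400 Ω
X_C = 1/(ωC) = 1240 Ω
Branch 1: Z₁ = R = 3400 Ω
Branch 2 (series LC): Z₂ = j(X_L − X_C) = j2160 Ω
Parallel: Z = Z₁Z₂/(Z₁+Z₂), |Z| = 1820 Ω, ∠Z = 57.6°
cos φ = cos(57.6°) = 0.536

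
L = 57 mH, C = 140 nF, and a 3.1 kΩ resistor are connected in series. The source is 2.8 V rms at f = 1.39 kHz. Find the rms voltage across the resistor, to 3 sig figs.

2.79 V

ω = 2πf = 8734 rad/s
X_L = ωL = 498 Ω
X_C = 1/(ωC) = 818 Ω
Net reactance X = X_L − X_C = -320 Ω
Z = 3100 − j320 Ω
|Z| = √(3100² + 320²) = 3120 Ω
I = V/|Z| = 898 μA
V_R = I·|Z_R| = 0.000898 × 3100 = 2.79 V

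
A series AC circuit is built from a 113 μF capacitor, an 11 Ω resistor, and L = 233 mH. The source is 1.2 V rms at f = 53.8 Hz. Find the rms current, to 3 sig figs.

ω = 2πf = 338.0 rad/s
X_L = ωL = 78.8 Ω
X_C = 1/(ωC) = 26.2 Ω
Net reactance X = X_L − X_C = 52.6 Ω
Z = 11.0 + j52.6 Ω
|Z| = √(11.0² + 52.6²) = 53.7 Ω
I = V/|Z| = 1.2/53.7 = 22.3 mA

22.3 mA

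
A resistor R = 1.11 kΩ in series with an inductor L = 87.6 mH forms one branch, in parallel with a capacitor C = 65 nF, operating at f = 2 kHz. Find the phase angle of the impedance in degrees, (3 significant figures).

ω = 2πf = 12570 rad/s
X_L = ωL = 1100 Ω
X_C = 1/(ωC) = 1220 Ω
Branch 1 (R+jX_L): Z₁ = 1110 + j1100 Ω, |Z₁| = 1560 Ω
Branch 2 (−jX_C): Z₂ = −j1220 Ω
Parallel: Z = Z₁Z₂/(Z₁+Z₂), |Z| = 1710 Ω, ∠Z = -38.9°

-38.9°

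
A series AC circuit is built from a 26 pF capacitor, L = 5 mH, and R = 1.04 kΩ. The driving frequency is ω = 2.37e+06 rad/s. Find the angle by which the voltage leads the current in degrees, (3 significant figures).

-76.6°

X_L = ωL = 11800 Ω
X_C = 1/(ωC) = 16200 Ω
Net reactance X = X_L − X_C = -4380 Ω
Z = 1040 − j4380 Ω
|Z| = √(1040² + 4380²) = 4500 Ω
∠Z = arctan(-4380/1040) = -76.6°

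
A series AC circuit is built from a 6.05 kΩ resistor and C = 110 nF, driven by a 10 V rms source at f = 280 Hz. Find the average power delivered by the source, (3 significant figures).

ω = 2πf = 1759 rad/s
X_C = 1/(ωC) = 5170 Ω
Z = 6050 − j5170 Ω
|Z| = √(6050² + 5170²) = 7960 Ω
∠Z = arctan(-5170/6050) = -40.5°
I = V/|Z| = 1.26 mA
P = VI cos φ = 10 × 0.00126 × cos(-40.5°) = 9.56 mW

9.56 mW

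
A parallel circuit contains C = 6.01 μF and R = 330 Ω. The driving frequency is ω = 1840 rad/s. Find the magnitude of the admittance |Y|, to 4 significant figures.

11.47 mS

X_C = 1/(ωC) = 90.43 Ω
Parallel: admittances add. Y = 1/R + jωC
Y = (0.003030 + j0.01106) S
|Y| = 0.01147 S → |Z| = 1/|Y| = 87.21 Ω, ∠Z = −∠Y = -74.68°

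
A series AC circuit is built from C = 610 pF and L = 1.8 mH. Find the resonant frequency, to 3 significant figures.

152 kHz

ω₀ = 1/√(LC) = 1/√(0.0018 × 6.1e-10) = 954300 rad/s
f₀ = ω₀/(2π) = 152 kHz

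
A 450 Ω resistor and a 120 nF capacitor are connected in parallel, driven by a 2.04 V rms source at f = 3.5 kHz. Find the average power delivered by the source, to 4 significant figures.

ω = 2πf = 21990 rad/s
X_C = 1/(ωC) = 378.9 Ω
Parallel: admittances add. Y = 1/R + jωC
Y = (0.002222 + j0.002639) S
|Y| = 0.003450 S → |Z| = 1/|Y| = 289.9 Ω, ∠Z = −∠Y = -49.90°
I = V/|Z| = 7.038 mA
P = VI cos φ = 2.04 × 0.007038 × cos(-49.90°) = 9.248 mW

9.248 mW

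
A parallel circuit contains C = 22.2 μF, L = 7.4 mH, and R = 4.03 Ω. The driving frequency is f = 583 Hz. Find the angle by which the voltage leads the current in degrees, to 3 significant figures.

-10.2°

ω = 2πf = 3663 rad/s
X_L = ωL = 27.1 Ω
X_C = 1/(ωC) = 12.3 Ω
Parallel: admittances add. Y = 1/R + 1/(jωL) + jωC
Y = (0.248 + j0.0444) S
|Y| = 0.252 S → |Z| = 1/|Y| = 3.97 Ω, ∠Z = −∠Y = -10.2°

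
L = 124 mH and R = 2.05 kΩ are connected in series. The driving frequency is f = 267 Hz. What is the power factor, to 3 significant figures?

ω = 2πf = 1678 rad/s
X_L = ωL = 208 Ω
Z = 2050 + j208 Ω
|Z| = √(2050² + 208²) = 2060 Ω
∠Z = arctan(208/2050) = 5.79°
cos φ = cos(5.79°) = 0.995

0.995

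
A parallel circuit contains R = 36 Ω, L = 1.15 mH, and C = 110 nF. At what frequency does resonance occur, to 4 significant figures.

14.15 kHz

ω₀ = 1/√(LC) = 1/√(0.00115 × 1.1e-07) = 88910 rad/s
f₀ = ω₀/(2π) = 14.15 kHz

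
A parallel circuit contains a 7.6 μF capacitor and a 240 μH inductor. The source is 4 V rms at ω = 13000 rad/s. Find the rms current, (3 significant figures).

X_L = ωL = 3.12 Ω
X_C = 1/(ωC) = 10.1 Ω
Parallel: admittances add. Y = 1/(jωL) + jωC
Y = (0 − j0.222) S
|Y| = 0.222 S → |Z| = 1/|Y| = 4.51 Ω, ∠Z = −∠Y = 90.0°
I = V/|Z| = 4/4.51 = 887 mA

887 mA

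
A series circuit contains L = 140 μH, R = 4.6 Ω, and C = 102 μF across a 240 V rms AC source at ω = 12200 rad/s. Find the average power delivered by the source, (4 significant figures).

12.06 kW

X_L = ωL = 1.708 Ω
X_C = 1/(ωC) = 0.8036 Ω
Net reactance X = X_L − X_C = 0.9044 Ω
Z = 4.600 + j0.9044 Ω
|Z| = √(4.600² + 0.9044²) = 4.688 Ω
∠Z = arctan(0.9044/4.600) = 11.12°
I = V/|Z| = 51.19 A
P = VI cos φ = 240 × 51.19 × cos(11.12°) = 12.06 kW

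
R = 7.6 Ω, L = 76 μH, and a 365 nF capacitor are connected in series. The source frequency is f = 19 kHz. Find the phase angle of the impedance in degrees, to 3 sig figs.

-61.3°

ω = 2πf = 119400 rad/s
X_L = ωL = 9.07 Ω
X_C = 1/(ωC) = 22.9 Ω
Net reactance X = X_L − X_C = -13.9 Ω
Z = 7.60 − j13.9 Ω
|Z| = √(7.60² + 13.9²) = 15.8 Ω
∠Z = arctan(-13.9/7.60) = -61.3°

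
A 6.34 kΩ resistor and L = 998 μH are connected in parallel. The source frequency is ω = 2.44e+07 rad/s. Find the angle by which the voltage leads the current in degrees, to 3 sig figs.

X_L = ωL = 24400 Ω
Parallel: admittances add. Y = 1/R + 1/(jωL)
Y = (0.000158 − j4.11e-05) S
|Y| = 0.000163 S → |Z| = 1/|Y| = 6140 Ω, ∠Z = −∠Y = 14.6°

14.6°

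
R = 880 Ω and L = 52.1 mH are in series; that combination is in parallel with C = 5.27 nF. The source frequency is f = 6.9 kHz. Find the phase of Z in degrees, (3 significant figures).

ω = 2πf = 43350 rad/s
X_L = ωL = 2260 Ω
X_C = 1/(ωC) = 4380 Ω
Branch 1 (R+jX_L): Z₁ = 880 + j2260 Ω, |Z₁| = 2420 Ω
Branch 2 (−jX_C): Z₂ = −j4380 Ω
Parallel: Z = Z₁Z₂/(Z₁+Z₂), |Z| = 4630 Ω, ∠Z = 46.2°

46.2°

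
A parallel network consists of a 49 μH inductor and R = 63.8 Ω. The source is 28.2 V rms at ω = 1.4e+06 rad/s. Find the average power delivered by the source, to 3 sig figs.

X_L = ωL = 68.6 Ω
Parallel: admittances add. Y = 1/R + 1/(jωL)
Y = (0.0157 − j0.0146) S
|Y| = 0.0214 S → |Z| = 1/|Y| = 46.7 Ω, ∠Z = −∠Y = 42.9°
I = V/|Z| = 604 mA
P = VI cos φ = 28.2 × 0.604 × cos(42.9°) = 12.5 W

12.5 W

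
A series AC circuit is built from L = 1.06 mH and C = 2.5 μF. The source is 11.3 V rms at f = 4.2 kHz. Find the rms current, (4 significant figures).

881.8 mA

ω = 2πf = 26390 rad/s
X_L = ωL = 27.97 Ω
X_C = 1/(ωC) = 15.16 Ω
Net reactance X = X_L − X_C = 12.82 Ω
Z = j12.82 Ω
|Z| = √(0² + 12.82²) = 12.82 Ω
I = V/|Z| = 11.3/12.82 = 881.8 mA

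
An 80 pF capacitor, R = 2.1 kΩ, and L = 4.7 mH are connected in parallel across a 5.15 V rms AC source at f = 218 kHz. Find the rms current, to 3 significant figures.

2.46 mA

ω = 2πf = 1.37e+06 rad/s
X_L = ωL = 6440 Ω
X_C = 1/(ωC) = 9130 Ω
Parallel: admittances add. Y = 1/R + 1/(jωL) + jωC
Y = (0.000476 − j4.58e-05) S
|Y| = 0.000478 S → |Z| = 1/|Y| = 2090 Ω, ∠Z = −∠Y = 5.49°
I = V/|Z| = 5.15/2090 = 2.46 mA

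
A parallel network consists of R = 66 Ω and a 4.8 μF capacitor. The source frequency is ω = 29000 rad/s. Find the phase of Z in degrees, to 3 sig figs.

X_C = 1/(ωC) = 7.18 Ω
Parallel: admittances add. Y = 1/R + jωC
Y = (0.0152 + j0.139) S
|Y| = 0.140 S → |Z| = 1/|Y| = 7.14 Ω, ∠Z = −∠Y = -83.8°

-83.8°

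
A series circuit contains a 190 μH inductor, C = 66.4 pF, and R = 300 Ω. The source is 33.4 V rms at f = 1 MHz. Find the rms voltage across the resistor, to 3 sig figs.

8.08 V

ω = 2πf = 6.283e+06 rad/s
X_L = ωL = 1190 Ω
X_C = 1/(ωC) = 2400 Ω
Net reactance X = X_L − X_C = -1200 Ω
Z = 300 − j1200 Ω
|Z| = √(300² + 1200²) = 1240 Ω
I = V/|Z| = 26.9 mA
V_R = I·|Z_R| = 0.0269 × 300 = 8.08 V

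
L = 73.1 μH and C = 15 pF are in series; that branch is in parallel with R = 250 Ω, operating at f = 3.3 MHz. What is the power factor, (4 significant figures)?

ω = 2πf = 2.073e+07 rad/s
X_L = ωL = 1516 Ω
X_C = 1/(ωC) = 3215 Ω
Branch 1: Z₁ = R = 250.0 Ω
Branch 2 (series LC): Z₂ = j(X_L − X_C) = −j1700 Ω
Parallel: Z = Z₁Z₂/(Z₁+Z₂), |Z| = 247.3 Ω, ∠Z = -8.368°
cos φ = cos(-8.368°) = 0.9894

0.9894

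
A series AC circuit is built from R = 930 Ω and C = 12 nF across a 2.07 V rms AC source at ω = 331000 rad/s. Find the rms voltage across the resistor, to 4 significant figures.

X_C = 1/(ωC) = 251.8 Ω
Z = 930.0 − j251.8 Ω
|Z| = √(930.0² + 251.8²) = 963.5 Ω
I = V/|Z| = 2.148 mA
V_R = I·|Z_R| = 0.002148 × 930.0 = 1.998 V

1.998 V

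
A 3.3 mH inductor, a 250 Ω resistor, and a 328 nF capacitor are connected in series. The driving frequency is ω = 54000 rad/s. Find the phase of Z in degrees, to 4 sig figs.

25.96°

X_L = ωL = 178.2 Ω
X_C = 1/(ωC) = 56.46 Ω
Net reactance X = X_L − X_C = 121.7 Ω
Z = 250.0 + j121.7 Ω
|Z| = √(250.0² + 121.7²) = 278.1 Ω
∠Z = arctan(121.7/250.0) = 25.96°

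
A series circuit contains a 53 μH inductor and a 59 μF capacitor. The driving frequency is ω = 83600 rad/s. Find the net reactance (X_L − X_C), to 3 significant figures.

4.23 Ω

X_L = ωL = 4.43 Ω
X_C = 1/(ωC) = 0.203 Ω
X = 4.43 − 0.203 = 4.23 Ω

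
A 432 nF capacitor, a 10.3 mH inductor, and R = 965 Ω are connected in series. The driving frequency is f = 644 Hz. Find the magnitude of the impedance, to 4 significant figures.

ω = 2πf = 4046 rad/s
X_L = ωL = 41.68 Ω
X_C = 1/(ωC) = 572.1 Ω
Net reactance X = X_L − X_C = -530.4 Ω
Z = 965.0 − j530.4 Ω
|Z| = √(965.0² + 530.4²) = 1101 Ω

1101 Ω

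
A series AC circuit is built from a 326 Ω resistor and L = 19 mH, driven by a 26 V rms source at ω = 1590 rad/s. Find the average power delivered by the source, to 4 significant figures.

2.056 W

X_L = ωL = 30.21 Ω
Z = 326.0 + j30.21 Ω
|Z| = √(326.0² + 30.21²) = 327.4 Ω
∠Z = arctan(30.21/326.0) = 5.294°
I = V/|Z| = 79.41 mA
P = VI cos φ = 26 × 0.07941 × cos(5.294°) = 2.056 W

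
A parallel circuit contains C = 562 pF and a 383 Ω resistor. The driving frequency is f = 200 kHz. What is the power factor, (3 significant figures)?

ω = 2πf = 1.257e+06 rad/s
X_C = 1/(ωC) = 1420 Ω
Parallel: admittances add. Y = 1/R + jωC
Y = (0.00261 + j0.000706) S
|Y| = 0.00270 S → |Z| = 1/|Y| = 370 Ω, ∠Z = −∠Y = -15.1°
cos φ = cos(-15.1°) = 0.965

0.965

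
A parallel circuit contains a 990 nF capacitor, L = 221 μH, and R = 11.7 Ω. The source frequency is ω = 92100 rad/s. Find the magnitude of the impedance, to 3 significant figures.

X_L = ωL = 20.4 Ω
X_C = 1/(ωC) = 11.0 Ω
Parallel: admittances add. Y = 1/R + 1/(jωL) + jωC
Y = (0.0855 + j0.0420) S
|Y| = 0.0953 S → |Z| = 1/|Y| = 10.5 Ω, ∠Z = −∠Y = -26.2°

10.5 Ω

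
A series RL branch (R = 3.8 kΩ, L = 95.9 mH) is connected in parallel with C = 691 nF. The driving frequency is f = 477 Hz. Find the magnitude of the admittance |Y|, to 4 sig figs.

ω = 2πf = 2997 rad/s
X_L = ωL = 287.4 Ω
X_C = 1/(ωC) = 482.9 Ω
Branch 1 (R+jX_L): Z₁ = 3800 + j287.4 Ω, |Z₁| = 3811 Ω
Branch 2 (−jX_C): Z₂ = −j482.9 Ω
Parallel: Z = Z₁Z₂/(Z₁+Z₂), |Z| = 483.6 Ω, ∠Z = -82.73°
|Y| = 1/|Z| = 2.068 mS

2.068 mS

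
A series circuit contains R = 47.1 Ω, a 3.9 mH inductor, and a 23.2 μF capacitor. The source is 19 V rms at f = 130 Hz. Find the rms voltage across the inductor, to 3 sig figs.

ω = 2πf = 816.8 rad/s
X_L = ωL = 3.19 Ω
X_C = 1/(ωC) = 52.8 Ω
Net reactance X = X_L − X_C = -49.6 Ω
Z = 47.1 − j49.6 Ω
|Z| = √(47.1² + 49.6²) = 68.4 Ω
I = V/|Z| = 278 mA
V_L = I·|Z_L| = 0.278 × 3.19 = 0.885 V

0.885 V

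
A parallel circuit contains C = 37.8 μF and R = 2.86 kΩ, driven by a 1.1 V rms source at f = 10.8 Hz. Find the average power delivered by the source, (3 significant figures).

423 μW

ω = 2πf = 67.86 rad/s
X_C = 1/(ωC) = 390 Ω
Parallel: admittances add. Y = 1/R + jωC
Y = (0.000350 + j0.00257) S
|Y| = 0.00259 S → |Z| = 1/|Y| = 386 Ω, ∠Z = −∠Y = -82.2°
I = V/|Z| = 2.85 mA
P = VI cos φ = 1.1 × 0.00285 × cos(-82.2°) = 423 μW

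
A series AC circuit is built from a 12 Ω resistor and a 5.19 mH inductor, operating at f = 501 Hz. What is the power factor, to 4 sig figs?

ω = 2πf = 3148 rad/s
X_L = ωL = 16.34 Ω
Z = 12.00 + j16.34 Ω
|Z| = √(12.00² + 16.34²) = 20.27 Ω
∠Z = arctan(16.34/12.00) = 53.70°
cos φ = cos(53.70°) = 0.5920

0.5920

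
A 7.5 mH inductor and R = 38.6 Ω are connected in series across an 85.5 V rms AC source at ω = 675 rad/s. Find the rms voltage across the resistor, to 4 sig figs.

X_L = ωL = 5.062 Ω
Z = 38.60 + j5.062 Ω
|Z| = √(38.60² + 5.062²) = 38.93 Ω
I = V/|Z| = 2.196 A
V_R = I·|Z_R| = 2.196 × 38.60 = 84.77 V

84.77 V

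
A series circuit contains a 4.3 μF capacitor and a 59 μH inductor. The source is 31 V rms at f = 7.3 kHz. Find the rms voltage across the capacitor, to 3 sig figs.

ω = 2πf = 45870 rad/s
X_L = ωL = 2.71 Ω
X_C = 1/(ωC) = 5.07 Ω
Net reactance X = X_L − X_C = -2.36 Ω
Z = − j2.36 Ω
|Z| = √(0² + 2.36²) = 2.36 Ω
I = V/|Z| = 13.1 A
V_C = I·|Z_C| = 13.1 × 5.07 = 66.5 V

66.5 V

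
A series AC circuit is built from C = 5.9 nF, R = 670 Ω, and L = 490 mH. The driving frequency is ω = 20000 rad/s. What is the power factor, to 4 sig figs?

X_L = ωL = 9800 Ω
X_C = 1/(ωC) = 8475 Ω
Net reactance X = X_L − X_C = 1325 Ω
Z = 670.0 + j1325 Ω
|Z| = √(670.0² + 1325²) = 1485 Ω
∠Z = arctan(1325/670.0) = 63.18°
cos φ = cos(63.18°) = 0.4511

0.4511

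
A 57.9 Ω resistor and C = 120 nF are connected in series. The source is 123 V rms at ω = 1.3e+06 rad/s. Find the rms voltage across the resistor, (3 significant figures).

122 V

X_C = 1/(ωC) = 6.41 Ω
Z = 57.9 − j6.41 Ω
|Z| = √(57.9² + 6.41²) = 58.3 Ω
I = V/|Z| = 2.11 A
V_R = I·|Z_R| = 2.11 × 57.9 = 122 V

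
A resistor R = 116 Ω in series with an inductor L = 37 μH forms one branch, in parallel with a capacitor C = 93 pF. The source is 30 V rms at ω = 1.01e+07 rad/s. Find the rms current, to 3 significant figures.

50.5 mA

X_L = ωL = 374 Ω
X_C = 1/(ωC) = 1060 Ω
Branch 1 (R+jX_L): Z₁ = 116 + j374 Ω, |Z₁| = 391 Ω
Branch 2 (−jX_C): Z₂ = −j1060 Ω
Parallel: Z = Z₁Z₂/(Z₁+Z₂), |Z| = 595 Ω, ∠Z = 63.2°
I = V/|Z| = 30/595 = 50.5 mA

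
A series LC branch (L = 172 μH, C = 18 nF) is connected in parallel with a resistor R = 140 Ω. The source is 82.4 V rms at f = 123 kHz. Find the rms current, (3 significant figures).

ω = 2πf = 772800 rad/s
X_L = ωL = 133 Ω
X_C = 1/(ωC) = 71.9 Ω
Branch 1: Z₁ = R = 140 Ω
Branch 2 (series LC): Z₂ = j(X_L − X_C) = j61.0 Ω
Parallel: Z = Z₁Z₂/(Z₁+Z₂), |Z| = 56.0 Ω, ∠Z = 66.4°
I = V/|Z| = 82.4/56.0 = 1.47 A

1.47 A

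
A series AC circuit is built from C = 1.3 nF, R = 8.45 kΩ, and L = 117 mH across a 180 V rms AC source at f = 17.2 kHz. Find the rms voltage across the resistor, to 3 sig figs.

ω = 2πf = 108100 rad/s
X_L = ωL = 12600 Ω
X_C = 1/(ωC) = 7120 Ω
Net reactance X = X_L − X_C = 5530 Ω
Z = 8450 + j5530 Ω
|Z| = √(8450² + 5530²) = 10100 Ω
I = V/|Z| = 17.8 mA
V_R = I·|Z_R| = 0.0178 × 8450 = 151 V

151 V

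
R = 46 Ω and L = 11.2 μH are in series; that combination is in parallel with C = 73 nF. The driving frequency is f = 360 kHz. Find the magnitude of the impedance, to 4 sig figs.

ω = 2πf = 2.262e+06 rad/s
X_L = ωL = 25.33 Ω
X_C = 1/(ωC) = 6.056 Ω
Branch 1 (R+jX_L): Z₁ = 46.00 + j25.33 Ω, |Z₁| = 52.51 Ω
Branch 2 (−jX_C): Z₂ = −j6.056 Ω
Parallel: Z = Z₁Z₂/(Z₁+Z₂), |Z| = 6.377 Ω, ∠Z = -83.89°

6.377 Ω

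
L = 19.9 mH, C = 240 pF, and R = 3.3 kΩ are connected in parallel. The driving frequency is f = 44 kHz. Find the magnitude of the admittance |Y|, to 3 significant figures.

324 μS

ω = 2πf = 276500 rad/s
X_L = ωL = 5500 Ω
X_C = 1/(ωC) = 15100 Ω
Parallel: admittances add. Y = 1/R + 1/(jωL) + jωC
Y = (0.000303 − j0.000115) S
|Y| = 0.000324 S → |Z| = 1/|Y| = 3080 Ω, ∠Z = −∠Y = 20.9°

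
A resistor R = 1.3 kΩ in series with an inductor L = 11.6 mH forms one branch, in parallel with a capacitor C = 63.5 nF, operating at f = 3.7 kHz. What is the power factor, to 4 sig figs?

ω = 2πf = 23250 rad/s
X_L = ωL = 269.7 Ω
X_C = 1/(ωC) = 677.4 Ω
Branch 1 (R+jX_L): Z₁ = 1300 + j269.7 Ω, |Z₁| = 1328 Ω
Branch 2 (−jX_C): Z₂ = −j677.4 Ω
Parallel: Z = Z₁Z₂/(Z₁+Z₂), |Z| = 660.1 Ω, ∠Z = -60.87°
cos φ = cos(-60.87°) = 0.4868

0.4868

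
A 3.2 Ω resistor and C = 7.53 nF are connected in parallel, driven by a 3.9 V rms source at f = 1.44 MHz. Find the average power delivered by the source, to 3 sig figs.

ω = 2πf = 9.048e+06 rad/s
X_C = 1/(ωC) = 14.7 Ω
Parallel: admittances add. Y = 1/R + jωC
Y = (0.312 + j0.0681) S
|Y| = 0.320 S → |Z| = 1/|Y| = 3.13 Ω, ∠Z = −∠Y = -12.3°
I = V/|Z| = 1.25 A
P = VI cos φ = 3.9 × 1.25 × cos(-12.3°) = 4.75 W

4.75 W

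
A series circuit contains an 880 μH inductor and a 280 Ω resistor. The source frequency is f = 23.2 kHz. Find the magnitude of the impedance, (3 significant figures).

ω = 2πf = 145800 rad/s
X_L = ωL = 128 Ω
Z = 280 + j128 Ω
|Z| = √(280² + 128²) = 308 Ω

308 Ω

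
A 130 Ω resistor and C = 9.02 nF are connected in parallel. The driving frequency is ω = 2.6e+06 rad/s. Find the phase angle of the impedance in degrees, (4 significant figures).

-71.84°

X_C = 1/(ωC) = 42.64 Ω
Parallel: admittances add. Y = 1/R + jωC
Y = (0.007692 + j0.02345) S
|Y| = 0.02468 S → |Z| = 1/|Y| = 40.52 Ω, ∠Z = −∠Y = -71.84°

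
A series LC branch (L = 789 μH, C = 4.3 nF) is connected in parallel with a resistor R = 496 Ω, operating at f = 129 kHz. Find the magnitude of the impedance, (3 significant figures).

ω = 2πf = 810500 rad/s
X_L = ωL = 640 Ω
X_C = 1/(ωC) = 287 Ω
Branch 1: Z₁ = R = 496 Ω
Branch 2 (series LC): Z₂ = j(X_L − X_C) = j353 Ω
Parallel: Z = Z₁Z₂/(Z₁+Z₂), |Z| = 287 Ω, ∠Z = 54.6°

287 Ω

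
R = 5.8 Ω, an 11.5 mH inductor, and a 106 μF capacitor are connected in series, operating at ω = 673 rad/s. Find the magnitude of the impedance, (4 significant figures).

X_L = ωL = 7.739 Ω
X_C = 1/(ωC) = 14.02 Ω
Net reactance X = X_L − X_C = -6.278 Ω
Z = 5.800 − j6.278 Ω
|Z| = √(5.800² + 6.278²) = 8.547 Ω

8.547 Ω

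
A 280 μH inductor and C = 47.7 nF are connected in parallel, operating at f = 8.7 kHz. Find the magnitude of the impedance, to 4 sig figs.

15.94 Ω

ω = 2πf = 54660 rad/s
X_L = ωL = 15.31 Ω
X_C = 1/(ωC) = 383.5 Ω
Parallel: admittances add. Y = 1/(jωL) + jωC
Y = (0 − j0.06273) S
|Y| = 0.06273 S → |Z| = 1/|Y| = 15.94 Ω, ∠Z = −∠Y = 90.00°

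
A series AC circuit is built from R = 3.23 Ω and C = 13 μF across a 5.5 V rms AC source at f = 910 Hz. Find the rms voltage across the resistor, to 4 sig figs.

ω = 2πf = 5718 rad/s
X_C = 1/(ωC) = 13.45 Ω
Z = 3.230 − j13.45 Ω
|Z| = √(3.230² + 13.45²) = 13.84 Ω
I = V/|Z| = 397.5 mA
V_R = I·|Z_R| = 0.3975 × 3.230 = 1.284 V

1.284 V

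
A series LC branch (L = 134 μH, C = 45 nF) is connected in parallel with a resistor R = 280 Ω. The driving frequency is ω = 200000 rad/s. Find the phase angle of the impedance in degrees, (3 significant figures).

X_L = ωL = 26.8 Ω
X_C = 1/(ωC) = 111 Ω
Branch 1: Z₁ = R = 280 Ω
Branch 2 (series LC): Z₂ = j(X_L − X_C) = −j84.3 Ω
Parallel: Z = Z₁Z₂/(Z₁+Z₂), |Z| = 80.7 Ω, ∠Z = -73.2°

-73.2°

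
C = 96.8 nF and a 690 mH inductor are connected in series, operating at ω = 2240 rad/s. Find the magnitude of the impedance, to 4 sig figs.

3066 Ω

X_L = ωL = 1546 Ω
X_C = 1/(ωC) = 4612 Ω
Net reactance X = X_L − X_C = -3066 Ω
Z = − j3066 Ω
|Z| = √(0² + 3066²) = 3066 Ω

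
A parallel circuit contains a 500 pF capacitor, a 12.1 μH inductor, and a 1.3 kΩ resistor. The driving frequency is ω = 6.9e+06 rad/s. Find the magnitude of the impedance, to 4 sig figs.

X_L = ωL = 83.49 Ω
X_C = 1/(ωC) = 289.9 Ω
Parallel: admittances add. Y = 1/R + 1/(jωL) + jωC
Y = (0.0007692 − j0.008527) S
|Y| = 0.008562 S → |Z| = 1/|Y| = 116.8 Ω, ∠Z = −∠Y = 84.85°

116.8 Ω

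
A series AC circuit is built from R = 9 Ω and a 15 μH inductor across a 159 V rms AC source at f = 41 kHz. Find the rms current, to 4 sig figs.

16.23 A

ω = 2πf = 257600 rad/s
X_L = ωL = 3.864 Ω
Z = 9.000 + j3.864 Ω
|Z| = √(9.000² + 3.864²) = 9.794 Ω
I = V/|Z| = 159/9.794 = 16.23 A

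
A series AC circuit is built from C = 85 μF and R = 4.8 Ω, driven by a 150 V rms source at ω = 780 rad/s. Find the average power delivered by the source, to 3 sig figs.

431 W

X_C = 1/(ωC) = 15.1 Ω
Z = 4.80 − j15.1 Ω
|Z| = √(4.80² + 15.1²) = 15.8 Ω
∠Z = arctan(-15.1/4.80) = -72.3°
I = V/|Z| = 9.48 A
P = VI cos φ = 150 × 9.48 × cos(-72.3°) = 431 W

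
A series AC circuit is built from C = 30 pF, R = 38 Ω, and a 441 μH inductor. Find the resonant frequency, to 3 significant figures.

ω₀ = 1/√(LC) = 1/√(0.000441 × 3e-11) = 8.694e+06 rad/s
f₀ = ω₀/(2π) = 1.38 MHz

1.38 MHz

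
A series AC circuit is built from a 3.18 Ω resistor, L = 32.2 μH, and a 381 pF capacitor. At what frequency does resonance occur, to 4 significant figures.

1.437 MHz

ω₀ = 1/√(LC) = 1/√(3.22e-05 × 3.81e-10) = 9.028e+06 rad/s
f₀ = ω₀/(2π) = 1.437 MHz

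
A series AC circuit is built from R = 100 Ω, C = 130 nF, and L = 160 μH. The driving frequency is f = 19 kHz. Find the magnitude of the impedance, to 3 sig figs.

110 Ω

ω = 2πf = 119400 rad/s
X_L = ωL = 19.1 Ω
X_C = 1/(ωC) = 64.4 Ω
Net reactance X = X_L − X_C = -45.3 Ω
Z = 100 − j45.3 Ω
|Z| = √(100² + 45.3²) = 110 Ω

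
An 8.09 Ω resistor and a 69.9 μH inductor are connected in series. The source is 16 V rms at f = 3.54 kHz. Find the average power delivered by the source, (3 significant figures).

ω = 2πf = 22240 rad/s
X_L = ωL = 1.55 Ω
Z = 8.09 + j1.55 Ω
|Z| = √(8.09² + 1.55²) = 8.24 Ω
∠Z = arctan(1.55/8.09) = 10.9°
I = V/|Z| = 1.94 A
P = VI cos φ = 16 × 1.94 × cos(10.9°) = 30.5 W

30.5 W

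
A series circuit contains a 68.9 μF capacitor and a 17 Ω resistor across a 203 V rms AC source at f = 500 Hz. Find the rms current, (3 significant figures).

ω = 2πf = 3142 rad/s
X_C = 1/(ωC) = 4.62 Ω
Z = 17.0 − j4.62 Ω
|Z| = √(17.0² + 4.62²) = 17.6 Ω
I = V/|Z| = 203/17.6 = 11.5 A

11.5 A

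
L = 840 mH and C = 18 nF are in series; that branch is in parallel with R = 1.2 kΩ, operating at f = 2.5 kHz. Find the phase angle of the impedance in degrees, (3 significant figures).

7.08°

ω = 2πf = 15710 rad/s
X_L = ωL = 13200 Ω
X_C = 1/(ωC) = 3540 Ω
Branch 1: Z₁ = R = 1200 Ω
Branch 2 (series LC): Z₂ = j(X_L − X_C) = j9660 Ω
Parallel: Z = Z₁Z₂/(Z₁+Z₂), |Z| = 1190 Ω, ∠Z = 7.08°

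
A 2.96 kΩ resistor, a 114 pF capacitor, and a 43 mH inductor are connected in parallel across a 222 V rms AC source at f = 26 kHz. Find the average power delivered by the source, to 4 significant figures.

ω = 2πf = 163400 rad/s
X_L = ωL = 7025 Ω
X_C = 1/(ωC) = 53700 Ω
Parallel: admittances add. Y = 1/R + 1/(jωL) + jωC
Y = (0.0003378 − j0.0001237) S
|Y| = 0.0003598 S → |Z| = 1/|Y| = 2779 Ω, ∠Z = −∠Y = 20.12°
I = V/|Z| = 79.87 mA
P = VI cos φ = 222 × 0.07987 × cos(20.12°) = 16.65 W

16.65 W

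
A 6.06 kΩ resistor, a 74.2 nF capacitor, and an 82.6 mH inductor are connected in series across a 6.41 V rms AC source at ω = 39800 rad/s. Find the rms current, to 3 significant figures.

X_L = ωL = 3290 Ω
X_C = 1/(ωC) = 339 Ω
Net reactance X = X_L − X_C = 2950 Ω
Z = 6060 + j2950 Ω
|Z| = √(6060² + 2950²) = 6740 Ω
I = V/|Z| = 6.41/6740 = 951 μA

951 μA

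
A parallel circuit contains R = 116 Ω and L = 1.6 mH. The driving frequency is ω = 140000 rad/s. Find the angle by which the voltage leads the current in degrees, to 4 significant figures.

X_L = ωL = 224.0 Ω
Parallel: admittances add. Y = 1/R + 1/(jωL)
Y = (0.008621 − j0.004464) S
|Y| = 0.009708 S → |Z| = 1/|Y| = 103.0 Ω, ∠Z = −∠Y = 27.38°

27.38°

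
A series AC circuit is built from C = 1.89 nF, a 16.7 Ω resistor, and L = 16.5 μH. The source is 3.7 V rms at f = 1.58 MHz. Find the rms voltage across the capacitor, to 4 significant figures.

1.764 V

ω = 2πf = 9.927e+06 rad/s
X_L = ωL = 163.8 Ω
X_C = 1/(ωC) = 53.30 Ω
Net reactance X = X_L − X_C = 110.5 Ω
Z = 16.70 + j110.5 Ω
|Z| = √(16.70² + 110.5²) = 111.8 Ω
I = V/|Z| = 33.11 mA
V_C = I·|Z_C| = 0.03311 × 53.30 = 1.764 V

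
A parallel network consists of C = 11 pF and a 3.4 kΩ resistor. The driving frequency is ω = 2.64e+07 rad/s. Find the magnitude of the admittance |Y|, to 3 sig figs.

413 μS

X_C = 1/(ωC) = 3440 Ω
Parallel: admittances add. Y = 1/R + jωC
Y = (0.000294 + j0.000290) S
|Y| = 0.000413 S → |Z| = 1/|Y| = 2420 Ω, ∠Z = −∠Y = -44.6°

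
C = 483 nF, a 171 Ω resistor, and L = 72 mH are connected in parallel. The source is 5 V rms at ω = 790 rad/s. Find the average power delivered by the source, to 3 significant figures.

X_L = ωL = 56.9 Ω
X_C = 1/(ωC) = 2620 Ω
Parallel: admittances add. Y = 1/R + 1/(jωL) + jωC
Y = (0.00585 − j0.0172) S
|Y| = 0.0182 S → |Z| = 1/|Y| = 55.0 Ω, ∠Z = −∠Y = 71.2°
I = V/|Z| = 90.8 mA
P = VI cos φ = 5 × 0.0908 × cos(71.2°) = 146 mW

146 mW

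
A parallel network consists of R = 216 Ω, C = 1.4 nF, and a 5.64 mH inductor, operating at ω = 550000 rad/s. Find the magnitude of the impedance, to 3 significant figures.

215 Ω

X_L = ωL = 3100 Ω
X_C = 1/(ωC) = 1300 Ω
Parallel: admittances add. Y = 1/R + 1/(jωL) + jωC
Y = (0.00463 + j0.000448) S
|Y| = 0.00465 S → |Z| = 1/|Y| = 215 Ω, ∠Z = −∠Y = -5.52°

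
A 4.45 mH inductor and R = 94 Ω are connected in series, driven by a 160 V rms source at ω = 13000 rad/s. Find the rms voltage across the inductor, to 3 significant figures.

X_L = ωL = 57.9 Ω
Z = 94.0 + j57.9 Ω
|Z| = √(94.0² + 57.9²) = 110 Ω
I = V/|Z| = 1.45 A
V_L = I·|Z_L| = 1.45 × 57.9 = 83.9 V

83.9 V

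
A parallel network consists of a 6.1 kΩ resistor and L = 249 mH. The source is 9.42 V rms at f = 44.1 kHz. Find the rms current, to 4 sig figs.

ω = 2πf = 277100 rad/s
X_L = ωL = 69000 Ω
Parallel: admittances add. Y = 1/R + 1/(jωL)
Y = (0.0001639 − j1.449e-05) S
|Y| = 0.0001646 S → |Z| = 1/|Y| = 6076 Ω, ∠Z = −∠Y = 5.053°
I = V/|Z| = 9.42/6076 = 1.550 mA

1.550 mA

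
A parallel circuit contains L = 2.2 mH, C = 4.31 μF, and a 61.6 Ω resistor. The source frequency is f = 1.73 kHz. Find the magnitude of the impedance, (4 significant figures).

ω = 2πf = 10870 rad/s
X_L = ωL = 23.91 Ω
X_C = 1/(ωC) = 21.35 Ω
Parallel: admittances add. Y = 1/R + 1/(jωL) + jωC
Y = (0.01623 + j0.005032) S
|Y| = 0.01700 S → |Z| = 1/|Y| = 58.84 Ω, ∠Z = −∠Y = -17.22°

58.84 Ω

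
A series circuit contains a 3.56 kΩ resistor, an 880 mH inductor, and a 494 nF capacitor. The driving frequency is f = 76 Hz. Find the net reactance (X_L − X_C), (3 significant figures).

-3820 Ω

ω = 2πf = 477.5 rad/s
X_L = ωL = 420 Ω
X_C = 1/(ωC) = 4240 Ω
X = 420 − 4240 = -3820 Ω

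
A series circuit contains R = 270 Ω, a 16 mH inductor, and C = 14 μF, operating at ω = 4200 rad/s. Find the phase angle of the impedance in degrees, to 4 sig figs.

10.53°

X_L = ωL = 67.20 Ω
X_C = 1/(ωC) = 17.01 Ω
Net reactance X = X_L − X_C = 50.19 Ω
Z = 270.0 + j50.19 Ω
|Z| = √(270.0² + 50.19²) = 274.6 Ω
∠Z = arctan(50.19/270.0) = 10.53°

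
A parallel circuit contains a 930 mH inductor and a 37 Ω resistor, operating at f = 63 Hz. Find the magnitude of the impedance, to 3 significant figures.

ω = 2πf = 395.8 rad/s
X_L = ωL = 368 Ω
Parallel: admittances add. Y = 1/R + 1/(jωL)
Y = (0.0270 − j0.00272) S
|Y| = 0.0272 S → |Z| = 1/|Y| = 36.8 Ω, ∠Z = −∠Y = 5.74°

36.8 Ω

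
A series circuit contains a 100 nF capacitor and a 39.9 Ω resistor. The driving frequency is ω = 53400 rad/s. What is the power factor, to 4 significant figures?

X_C = 1/(ωC) = 187.3 Ω
Z = 39.90 − j187.3 Ω
|Z| = √(39.90² + 187.3²) = 191.5 Ω
∠Z = arctan(-187.3/39.90) = -77.97°
cos φ = cos(-77.97°) = 0.2084

0.2084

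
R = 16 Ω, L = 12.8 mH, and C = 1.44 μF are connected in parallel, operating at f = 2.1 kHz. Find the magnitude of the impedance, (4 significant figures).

15.66 Ω

ω = 2πf = 13190 rad/s
X_L = ωL = 168.9 Ω
X_C = 1/(ωC) = 52.63 Ω
Parallel: admittances add. Y = 1/R + 1/(jωL) + jωC
Y = (0.06250 + j0.01308) S
|Y| = 0.06385 S → |Z| = 1/|Y| = 15.66 Ω, ∠Z = −∠Y = -11.82°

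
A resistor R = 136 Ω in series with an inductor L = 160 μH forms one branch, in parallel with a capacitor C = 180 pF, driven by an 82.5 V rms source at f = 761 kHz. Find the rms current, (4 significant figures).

ω = 2πf = 4.782e+06 rad/s
X_L = ωL = 765.0 Ω
X_C = 1/(ωC) = 1162 Ω
Branch 1 (R+jX_L): Z₁ = 136.0 + j765.0 Ω, |Z₁| = 777.0 Ω
Branch 2 (−jX_C): Z₂ = −j1162 Ω
Parallel: Z = Z₁Z₂/(Z₁+Z₂), |Z| = 2152 Ω, ∠Z = 61.00°
I = V/|Z| = 82.5/2152 = 38.33 mA

38.33 mA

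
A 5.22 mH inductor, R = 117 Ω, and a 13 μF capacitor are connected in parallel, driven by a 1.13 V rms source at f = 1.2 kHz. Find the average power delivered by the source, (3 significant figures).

10.9 mW

ω = 2πf = 7540 rad/s
X_L = ωL = 39.4 Ω
X_C = 1/(ωC) = 10.2 Ω
Parallel: admittances add. Y = 1/R + 1/(jωL) + jωC
Y = (0.00855 + j0.0726) S
|Y| = 0.0731 S → |Z| = 1/|Y| = 13.7 Ω, ∠Z = −∠Y = -83.3°
I = V/|Z| = 82.6 mA
P = VI cos φ = 1.13 × 0.0826 × cos(-83.3°) = 10.9 mW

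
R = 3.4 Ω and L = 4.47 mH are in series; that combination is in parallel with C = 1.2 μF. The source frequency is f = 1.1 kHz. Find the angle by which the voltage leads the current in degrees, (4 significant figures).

ω = 2πf = 6912 rad/s
X_L = ωL = 30.89 Ω
X_C = 1/(ωC) = 120.6 Ω
Branch 1 (R+jX_L): Z₁ = 3.400 + j30.89 Ω, |Z₁| = 31.08 Ω
Branch 2 (−jX_C): Z₂ = −j120.6 Ω
Parallel: Z = Z₁Z₂/(Z₁+Z₂), |Z| = 41.76 Ω, ∠Z = 81.55°

81.55°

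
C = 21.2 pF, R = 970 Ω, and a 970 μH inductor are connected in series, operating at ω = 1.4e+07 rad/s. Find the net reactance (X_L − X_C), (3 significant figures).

10200 Ω

X_L = ωL = 13600 Ω
X_C = 1/(ωC) = 3370 Ω
X = 13600 − 3370 = 10200 Ω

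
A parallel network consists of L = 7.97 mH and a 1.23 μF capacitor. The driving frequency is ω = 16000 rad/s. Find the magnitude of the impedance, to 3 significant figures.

X_L = ωL = 128 Ω
X_C = 1/(ωC) = 50.8 Ω
Parallel: admittances add. Y = 1/(jωL) + jωC
Y = (0 + j0.0118) S
|Y| = 0.0118 S → |Z| = 1/|Y| = 84.5 Ω, ∠Z = −∠Y = -90.0°

84.5 Ω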